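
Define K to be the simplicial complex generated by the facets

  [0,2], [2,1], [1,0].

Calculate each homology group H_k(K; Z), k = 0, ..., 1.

Order the vertices as 0 < 1 < 2. Listing each simplex with vertices in this order, K has dimension 1 with simplices:

  0-simplices (3): [0], [1], [2]
  1-simplices (3): [0,1], [0,2], [1,2]

giving chain groups C_0 ≅ Z^3, C_1 ≅ Z^3.

The boundary map ∂_1: C_1 → C_0 is given by ∂[p,q] = [q] − [p]. For instance
  ∂[0,2] = [2] − [0].
The resulting 3×3 matrix has rank 2, and its Smith normal form has invariant factors (1,1).

Now H_k = ker ∂_k / im ∂_{k+1}, so:

  H_0: rank C_0 − rank ∂_1 = 3 − 2 = 1, and the invariant factors of ∂_1 are all 1, so H_0 = Z.
  H_1: rank ker ∂_1 − rank ∂_2 = (3 − 2) − 0 = 1, and there is no ∂_2, so H_1 = Z.

As a check, the Euler characteristic is 3 − 3 = 0, which agrees with 1 − 1 = 0.
(K is a triangulation of the circle S^1.)

H_0 ≅ Z,  H_1 ≅ Z.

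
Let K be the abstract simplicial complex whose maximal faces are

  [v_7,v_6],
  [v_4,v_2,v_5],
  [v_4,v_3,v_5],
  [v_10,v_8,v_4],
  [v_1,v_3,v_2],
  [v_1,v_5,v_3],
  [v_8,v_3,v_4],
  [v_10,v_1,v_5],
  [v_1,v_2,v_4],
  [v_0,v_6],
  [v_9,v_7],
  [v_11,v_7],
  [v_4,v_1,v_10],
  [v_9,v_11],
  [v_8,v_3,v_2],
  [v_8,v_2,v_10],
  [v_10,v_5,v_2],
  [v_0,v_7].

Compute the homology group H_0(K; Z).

H_0 ≅ Z^2.

Take the total order v_0 < v_1 < v_2 < v_3 < v_4 < v_5 < v_6 < v_7 < v_8 < v_9 < v_10 < v_11 on the vertex set. Then K (dimension 2) consists of the simplices:

  0-simplices (12): [v_0], [v_1], [v_2], [v_3], [v_4], [v_5], [v_6], [v_7], [v_8], [v_9], [v_10], [v_11]
  1-simplices (24): (24 of them)
  2-simplices (12): (12 of them)

so the chain groups are C_0 ≅ Z^12, C_1 ≅ Z^24, C_2 ≅ Z^12.

The boundary map ∂_1: C_1 → C_0 sends each edge [p,q] (with p < q) to q − p. For instance
  ∂[v_1,v_5] = [v_5] − [v_1].
As a 12×24 matrix over Z this has rank 10, with invariant factors (1,1,1,1,1,1,1,1,1,1).

Boundary ∂_2: C_2 → C_1 sends each 2-simplex [p,q,r] to [q,r] − [p,r] + [p,q]. For instance
  ∂[v_1,v_2,v_4] = [v_2,v_4] − [v_1,v_4] + [v_1,v_2],
  ∂[v_1,v_4,v_10] = [v_4,v_10] − [v_1,v_10] + [v_1,v_4].
The resulting 24×12 matrix has rank 12, and its Smith normal form has invariant factors (1,1,1,1,1,1,1,1,1,1,1,2).

From H_k ≅ ker(∂_k) / im(∂_{k+1}) we obtain:

  H_0: rank C_0 − rank ∂_1 = 12 − 10 = 2, and the invariant factors of ∂_1 are all 1, so H_0 = Z^2.

(K is a triangulation of the disjoint union of a wedge of 2 circles and the real projective plane RP^2.)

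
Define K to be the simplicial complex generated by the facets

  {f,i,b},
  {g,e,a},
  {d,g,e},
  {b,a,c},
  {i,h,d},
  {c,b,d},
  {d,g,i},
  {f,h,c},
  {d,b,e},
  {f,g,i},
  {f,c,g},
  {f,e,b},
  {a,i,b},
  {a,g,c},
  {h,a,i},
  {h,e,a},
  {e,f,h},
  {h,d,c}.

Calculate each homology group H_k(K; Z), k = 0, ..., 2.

Take the total order a < b < c < d < e < f < g < h < i on the vertex set. Then K (dimension 2) consists of the simplices:

  0-simplices (9): a, b, c, d, e, f, g, h, i
  1-simplices (27): ab, ac, ae, ag, ah, ai, bc, bd, be, bf, bi, cd, cf, cg, ch, de, dg, dh, di, ef, eg, eh, fg, fh, fi, gi, hi
  2-simplices (18): abc, abi, acg, aeg, aeh, ahi, bcd, bde, bef, bfi, cdh, cfg, cfh, deg, dgi, dhi, efh, fgi

Hence C_0 ≅ Z^9, C_1 ≅ Z^27, C_2 ≅ Z^18.

Boundary ∂_1: C_1 → C_0 maps an edge to its endpoints' difference, ∂[p,q] = q − p.
As a 9×27 matrix over Z this has rank 8, with invariant factors (1,1,1,1,1,1,1,1).

The boundary map ∂_2: C_2 → C_1 maps a triangle to the signed sum of its edges. For instance
  ∂abi = bi − ai + ab,
  ∂abc = bc − ac + ab.
The 27×18 boundary matrix has rank 17 and Smith normal form diag(1,1,1,1,1,1,1,1,1,1,1,1,1,1,1,1,1).

From H_k ≅ ker(∂_k) / im(∂_{k+1}) we obtain:

  H_0: rank C_0 − rank ∂_1 = 9 − 8 = 1, and the invariant factors of ∂_1 are all 1, so H_0 = Z.
  H_1: rank ker ∂_1 − rank ∂_2 = (27 − 8) − 17 = 2, and the invariant factors of ∂_2 are all 1, so H_1 = Z^2.
  H_2: rank ker ∂_2 − rank ∂_3 = (18 − 17) − 0 = 1, and there is no ∂_3, so H_2 = Z.

H_0 = Z,  H_1 = Z^2,  H_2 = Z.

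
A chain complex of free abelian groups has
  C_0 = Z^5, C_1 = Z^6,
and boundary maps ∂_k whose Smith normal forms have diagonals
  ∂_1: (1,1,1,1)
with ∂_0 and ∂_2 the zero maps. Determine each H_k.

H_0: b_0 = 5 − 0 − 4 = 1; torsion from ∂_1 factors > 1: none. So H_0 = Z.
H_1: b_1 = 6 − 4 − 0 = 2; torsion from ∂_2 factors > 1: none. So H_1 = Z^2.

H_0 = Z,  H_1 = Z^2.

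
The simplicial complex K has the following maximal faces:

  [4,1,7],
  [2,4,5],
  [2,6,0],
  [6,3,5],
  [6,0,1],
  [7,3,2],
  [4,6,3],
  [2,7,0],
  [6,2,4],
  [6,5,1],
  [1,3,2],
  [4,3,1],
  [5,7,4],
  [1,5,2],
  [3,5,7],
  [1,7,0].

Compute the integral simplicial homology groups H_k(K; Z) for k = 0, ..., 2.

H_0 ≅ Z,  H_1 ≅ Z^2,  H_2 ≅ Z.

Fix the vertex order 0 < 1 < 2 < 3 < 4 < 5 < 6 < 7 and write every simplex with vertices in increasing order. Then dim K = 2 and the simplices of K are:

  0-simplices (8): [0], [1], [2], [3], [4], [5], [6], [7]
  1-simplices (24): (24 of them)
  2-simplices (16): [0,1,6], [0,1,7], [0,2,6], [0,2,7], [1,2,3], [1,2,5], [1,3,4], [1,4,7], [1,5,6], [2,3,7], [2,4,5], [2,4,6], [3,4,6], [3,5,6], [3,5,7], [4,5,7]

Hence C_0 ≅ Z^8, C_1 ≅ Z^24, C_2 ≅ Z^16.

∂_1: C_1 → C_0 sends each edge [p,q] (with p < q) to q − p.
The resulting 8×24 matrix has rank 7, and its Smith normal form has invariant factors (1,1,1,1,1,1,1).

∂_2: C_2 → C_1 maps a triangle to the signed sum of its edges. For instance
  ∂[4,5,7] = [5,7] − [4,7] + [4,5],
  ∂[3,5,7] = [5,7] − [3,7] + [3,5].
This gives a 24×16 integer matrix of rank 15; reducing to Smith normal form yields diagonal entries (1,1,1,1,1,1,1,1,1,1,1,1,1,1,1).

Now H_k = ker ∂_k / im ∂_{k+1}, so:

  H_0: rank C_0 − rank ∂_1 = 8 − 7 = 1, and the invariant factors of ∂_1 are all 1, so H_0 = Z.
  H_1: rank ker ∂_1 − rank ∂_2 = (24 − 7) − 15 = 2, and the invariant factors of ∂_2 are all 1, so H_1 = Z^2.
  H_2: rank ker ∂_2 − rank ∂_3 = (16 − 15) − 0 = 1, and there is no ∂_3, so H_2 = Z.

(K is a triangulation of the torus T^2.)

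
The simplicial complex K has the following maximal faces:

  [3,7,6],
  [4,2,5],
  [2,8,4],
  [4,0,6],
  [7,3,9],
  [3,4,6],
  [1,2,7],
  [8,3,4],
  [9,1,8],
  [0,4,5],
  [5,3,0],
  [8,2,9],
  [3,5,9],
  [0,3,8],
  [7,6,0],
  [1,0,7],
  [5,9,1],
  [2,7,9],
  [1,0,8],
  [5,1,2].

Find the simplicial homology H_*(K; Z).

H_0 = Z,  H_1 = Z ⊕ Z/2Z,  H_2 = 0.

We work with the vertex ordering 0 < 1 < 2 < 3 < 4 < 5 < 6 < 7 < 8 < 9. The simplices of K, each written with vertices in increasing order, are:

  0-simplices (10): [0], [1], [2], [3], [4], [5], [6], [7], [8], [9]
  1-simplices (30): (30 of them)
  2-simplices (20): (20 of them)

giving chain groups C_0 ≅ Z^10, C_1 ≅ Z^30, C_2 ≅ Z^20.

Boundary ∂_1: C_1 → C_0 maps an edge to its endpoints' difference, ∂[p,q] = q − p.
The resulting 10×30 matrix has rank 9, and its Smith normal form has invariant factors (1,1,1,1,1,1,1,1,1).

Boundary ∂_2: C_2 → C_1 acts by ∂[p,q,r] = [q,r] − [p,r] + [p,q]. For instance
  ∂[1,8,9] = [8,9] − [1,9] + [1,8],
  ∂[3,4,8] = [4,8] − [3,8] + [3,4].
This gives a 30×20 integer matrix of rank 20; reducing to Smith normal form yields diagonal entries (1,1,1,1,1,1,1,1,1,1,1,1,1,1,1,1,1,1,1,2).

Now H_k = ker ∂_k / im ∂_{k+1}, so:

  H_0: rank C_0 − rank ∂_1 = 10 − 9 = 1, and the invariant factors of ∂_1 are all 1, so H_0 ≅ Z.
  H_1: rank ker ∂_1 − rank ∂_2 = (30 − 9) − 20 = 1, and ∂_2 has invariant factor 2 > 1, so H_1 ≅ Z ⊕ Z/2Z.
  H_2: rank ker ∂_2 − rank ∂_3 = (20 − 20) − 0 = 0, and there is no ∂_3, so H_2 ≅ 0.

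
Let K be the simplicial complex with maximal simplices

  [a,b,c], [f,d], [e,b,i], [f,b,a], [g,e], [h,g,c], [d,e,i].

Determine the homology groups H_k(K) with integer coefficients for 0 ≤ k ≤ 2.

We work with the vertex ordering a < b < c < d < e < f < g < h < i. The simplices of K, each written with vertices in increasing order, are:

  0-simplices (9): a, b, c, d, e, f, g, h, i
  1-simplices (15): ab, ac, af, bc, be, bf, bi, cg, ch, de, df, di, eg, ei, gh
  2-simplices (5): abc, abf, bei, cgh, dei

so the chain groups are C_0 ≅ Z^9, C_1 ≅ Z^15, C_2 ≅ Z^5.

The boundary map ∂_1: C_1 → C_0 sends each edge [p,q] (with p < q) to q − p. For instance
  ∂ac = c − a.
The resulting 9×15 matrix has rank 8, and its Smith normal form has invariant factors (1,1,1,1,1,1,1,1).

∂_2: C_2 → C_1 acts by ∂[p,q,r] = [q,r] − [p,r] + [p,q]. For instance
  ∂cgh = gh − ch + cg,
  ∂abc = bc − ac + ab.
As a 15×5 matrix over Z this has rank 5, with invariant factors (1,1,1,1,1).

From H_k ≅ ker(∂_k) / im(∂_{k+1}) we obtain:

  H_0: rank C_0 − rank ∂_1 = 9 − 8 = 1, and the invariant factors of ∂_1 are all 1, so H_0 ≅ Z.
  H_1: rank ker ∂_1 − rank ∂_2 = (15 − 8) − 5 = 2, and the invariant factors of ∂_2 are all 1, so H_1 ≅ Z^2.
  H_2: rank ker ∂_2 − rank ∂_3 = (5 − 5) − 0 = 0, and there is no ∂_3, so H_2 ≅ 0.

H_0 ≅ Z,  H_1 ≅ Z^2,  H_2 = 0.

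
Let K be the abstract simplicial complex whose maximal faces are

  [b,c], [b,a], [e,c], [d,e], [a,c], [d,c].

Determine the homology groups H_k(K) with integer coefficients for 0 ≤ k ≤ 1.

H_0 ≅ Z,  H_1 ≅ Z^2.

Take the total order a < b < c < d < e on the vertex set. Then K (dimension 1) consists of the simplices:

  0-simplices (5): a, b, c, d, e
  1-simplices (6): ab, ac, bc, cd, ce, de

so the chain groups are C_0 ≅ Z^5, C_1 ≅ Z^6.

Boundary ∂_1: C_1 → C_0 is given by ∂[p,q] = [q] − [p].
The 5×6 boundary matrix has rank 4 and Smith normal form diag(1,1,1,1).

Now H_k = ker ∂_k / im ∂_{k+1}, so:

  H_0: rank C_0 − rank ∂_1 = 5 − 4 = 1, and the invariant factors of ∂_1 are all 1, so H_0 = Z.
  H_1: rank ker ∂_1 − rank ∂_2 = (6 − 4) − 0 = 2, and there is no ∂_2, so H_1 = Z^2.

As a check, the Euler characteristic is 5 − 6 = -1, which agrees with 1 − 2 = -1.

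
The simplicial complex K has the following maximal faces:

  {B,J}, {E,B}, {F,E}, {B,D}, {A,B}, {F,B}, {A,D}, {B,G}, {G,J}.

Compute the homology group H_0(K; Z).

H_0 ≅ Z.

We work with the vertex ordering A < B < D < E < F < G < J. The simplices of K, each written with vertices in increasing order, are:

  0-simplices (7): A, B, D, E, F, G, J
  1-simplices (9): AB, AD, BD, BE, BF, BG, BJ, EF, GJ

so the chain groups are C_0 ≅ Z^7, C_1 ≅ Z^9.

Boundary ∂_1: C_1 → C_0 sends each edge [p,q] (with p < q) to q − p. For instance
  ∂BE = E − B.
The resulting 7×9 matrix has rank 6, and its Smith normal form has invariant factors (1,1,1,1,1,1).

Now H_k = ker ∂_k / im ∂_{k+1}, so:

  H_0: rank C_0 − rank ∂_1 = 7 − 6 = 1, and the invariant factors of ∂_1 are all 1, so H_0 ≅ Z.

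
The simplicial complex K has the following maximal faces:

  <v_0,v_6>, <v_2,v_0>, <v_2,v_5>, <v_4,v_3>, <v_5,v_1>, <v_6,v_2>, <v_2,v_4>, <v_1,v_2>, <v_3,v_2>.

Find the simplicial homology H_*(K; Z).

We work with the vertex ordering v_0 < v_1 < v_2 < v_3 < v_4 < v_5 < v_6. The simplices of K, each written with vertices in increasing order, are:

  0-simplices (7): [v_0], [v_1], [v_2], [v_3], [v_4], [v_5], [v_6]
  1-simplices (9): [v_0,v_2], [v_0,v_6], [v_1,v_2], [v_1,v_5], [v_2,v_3], [v_2,v_4], [v_2,v_5], [v_2,v_6], [v_3,v_4]

so the chain groups are C_0 ≅ Z^7, C_1 ≅ Z^9.

The boundary map ∂_1: C_1 → C_0 sends each edge [p,q] (with p < q) to q − p. For instance
  ∂[v_2,v_4] = [v_4] − [v_2].
This gives a 7×9 integer matrix of rank 6; reducing to Smith normal form yields diagonal entries (1,1,1,1,1,1).

Now H_k = ker ∂_k / im ∂_{k+1}, so:

  H_0: rank C_0 − rank ∂_1 = 7 − 6 = 1, and the invariant factors of ∂_1 are all 1, so H_0 ≅ Z.
  H_1: rank ker ∂_1 − rank ∂_2 = (9 − 6) − 0 = 3, and there is no ∂_2, so H_1 ≅ Z^3.

(K is a triangulation of a wedge of 3 circles.)

H_0 ≅ Z,  H_1 ≅ Z^3.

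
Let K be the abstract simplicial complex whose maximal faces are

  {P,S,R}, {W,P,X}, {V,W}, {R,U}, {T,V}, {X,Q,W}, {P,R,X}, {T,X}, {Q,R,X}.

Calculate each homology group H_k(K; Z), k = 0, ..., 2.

Take the total order P < Q < R < S < T < U < V < W < X on the vertex set. Then K (dimension 2) consists of the simplices:

  0-simplices (9): P, Q, R, S, T, U, V, W, X
  1-simplices (14): PR, PS, PW, PX, QR, QW, QX, RS, RU, RX, TV, TX, VW, WX
  2-simplices (5): PRS, PRX, PWX, QRX, QWX

Hence C_0 ≅ Z^9, C_1 ≅ Z^14, C_2 ≅ Z^5.

∂_1: C_1 → C_0 maps an edge to its endpoints' difference, ∂[p,q] = q − p. For instance
  ∂WX = X − W.
This gives a 9×14 integer matrix of rank 8; reducing to Smith normal form yields diagonal entries (1,1,1,1,1,1,1,1).

Boundary ∂_2: C_2 → C_1 acts by ∂[p,q,r] = [q,r] − [p,r] + [p,q]. For instance
  ∂QWX = WX − QX + QW,
  ∂PRX = RX − PX + PR.
This gives a 14×5 integer matrix of rank 5; reducing to Smith normal form yields diagonal entries (1,1,1,1,1).

Reading off H_k = ker ∂_k / im ∂_{k+1}:

  H_0: rank C_0 − rank ∂_1 = 9 − 8 = 1, and the invariant factors of ∂_1 are all 1, so H_0 = Z.
  H_1: rank ker ∂_1 − rank ∂_2 = (14 − 8) − 5 = 1, and the invariant factors of ∂_2 are all 1, so H_1 = Z.
  H_2: rank ker ∂_2 − rank ∂_3 = (5 − 5) − 0 = 0, and there is no ∂_3, so H_2 = 0.

As a check, the Euler characteristic is 9 − 14 + 5 = 0, which agrees with 1 − 1 + 0 = 0.

H_0 = Z,  H_1 = Z,  H_2 = 0.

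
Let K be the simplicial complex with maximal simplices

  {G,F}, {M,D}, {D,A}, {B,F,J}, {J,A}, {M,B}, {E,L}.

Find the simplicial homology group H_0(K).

We work with the vertex ordering A < B < D < E < F < G < J < L < M. The simplices of K, each written with vertices in increasing order, are:

  0-simplices (9): A, B, D, E, F, G, J, L, M
  1-simplices (9): AD, AJ, BF, BJ, BM, DM, EL, FG, FJ
  2-simplices (1): BFJ

giving chain groups C_0 ≅ Z^9, C_1 ≅ Z^9, C_2 ≅ Z^1.

Boundary ∂_1: C_1 → C_0 sends each edge [p,q] (with p < q) to q − p. For instance
  ∂DM = M − D.
This gives a 9×9 integer matrix of rank 7; reducing to Smith normal form yields diagonal entries (1,1,1,1,1,1,1).

Boundary ∂_2: C_2 → C_1 acts by ∂[p,q,r] = [q,r] − [p,r] + [p,q]. For instance
  ∂BFJ = FJ − BJ + BF.
As a 9×1 matrix over Z this has rank 1, with invariant factors (1).

Computing H_k = (kernel of ∂_k) / (image of ∂_{k+1}):

  H_0: rank C_0 − rank ∂_1 = 9 − 7 = 2, and the invariant factors of ∂_1 are all 1, so H_0 = Z^2.

H_0 = Z^2.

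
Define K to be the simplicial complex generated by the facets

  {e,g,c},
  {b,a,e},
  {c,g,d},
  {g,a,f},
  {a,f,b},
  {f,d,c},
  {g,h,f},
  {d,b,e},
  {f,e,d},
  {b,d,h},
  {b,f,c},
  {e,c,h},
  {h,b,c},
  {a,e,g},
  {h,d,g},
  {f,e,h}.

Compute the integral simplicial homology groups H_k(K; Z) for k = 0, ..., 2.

Fix the vertex order a < b < c < d < e < f < g < h and write every simplex with vertices in increasing order. Then dim K = 2 and the simplices of K are:

  0-simplices (8): a, b, c, d, e, f, g, h
  1-simplices (24): ab, ae, af, ag, bc, bd, be, bf, bh, cd, ce, cf, cg, ch, de, df, dg, dh, ef, eg, eh, fg, fh, gh
  2-simplices (16): abe, abf, aeg, afg, bcf, bch, bde, bdh, cdf, cdg, ceg, ceh, def, dgh, efh, fgh

so the chain groups are C_0 ≅ Z^8, C_1 ≅ Z^24, C_2 ≅ Z^16.

Boundary ∂_1: C_1 → C_0 is given by ∂[p,q] = [q] − [p].
As a 8×24 matrix over Z this has rank 7, with invariant factors (1,1,1,1,1,1,1).

∂_2: C_2 → C_1 maps a triangle to the signed sum of its edges. For instance
  ∂cdg = dg − cg + cd,
  ∂dgh = gh − dh + dg.
This gives a 24×16 integer matrix of rank 15; reducing to Smith normal form yields diagonal entries (1,1,1,1,1,1,1,1,1,1,1,1,1,1,1).

Now H_k = ker ∂_k / im ∂_{k+1}, so:

  H_0: rank C_0 − rank ∂_1 = 8 − 7 = 1, and the invariant factors of ∂_1 are all 1, so H_0 = Z.
  H_1: rank ker ∂_1 − rank ∂_2 = (24 − 7) − 15 = 2, and the invariant factors of ∂_2 are all 1, so H_1 = Z^2.
  H_2: rank ker ∂_2 − rank ∂_3 = (16 − 15) − 0 = 1, and there is no ∂_3, so H_2 = Z.

As a check, the Euler characteristic is 8 − 24 + 16 = 0, which agrees with 1 − 2 + 1 = 0.
(K is a triangulation of the torus T^2.)

H_0 ≅ Z,  H_1 ≅ Z^2,  H_2 ≅ Z.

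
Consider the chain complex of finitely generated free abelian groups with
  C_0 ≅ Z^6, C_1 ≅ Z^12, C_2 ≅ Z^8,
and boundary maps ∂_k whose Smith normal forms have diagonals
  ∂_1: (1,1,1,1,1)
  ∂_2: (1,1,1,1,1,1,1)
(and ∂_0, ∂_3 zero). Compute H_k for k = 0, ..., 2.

H_0: b_0 = 6 − 0 − 5 = 1; torsion from ∂_1 factors > 1: none. So H_0 = Z.
H_1: b_1 = 12 − 5 − 7 = 0; torsion from ∂_2 factors > 1: none. So H_1 = 0.
H_2: b_2 = 8 − 7 − 0 = 1; torsion from ∂_3 factors > 1: none. So H_2 = Z.

H_0 = Z,  H_1 = 0,  H_2 = Z.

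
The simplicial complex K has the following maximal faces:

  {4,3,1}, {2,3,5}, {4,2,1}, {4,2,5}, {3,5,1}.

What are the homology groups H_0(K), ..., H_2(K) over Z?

We work with the vertex ordering 1 < 2 < 3 < 4 < 5. The simplices of K, each written with vertices in increasing order, are:

  0-simplices (5): [1], [2], [3], [4], [5]
  1-simplices (10): [1,2], [1,3], [1,4], [1,5], [2,3], [2,4], [2,5], [3,4], [3,5], [4,5]
  2-simplices (5): [1,2,4], [1,3,4], [1,3,5], [2,3,5], [2,4,5]

Hence C_0 ≅ Z^5, C_1 ≅ Z^10, C_2 ≅ Z^5.

∂_1: C_1 → C_0 is given by ∂[p,q] = [q] − [p].
This gives a 5×10 integer matrix of rank 4; reducing to Smith normal form yields diagonal entries (1,1,1,1).

Boundary ∂_2: C_2 → C_1 acts by ∂[p,q,r] = [q,r] − [p,r] + [p,q]. For instance
  ∂[1,3,4] = [3,4] − [1,4] + [1,3],
  ∂[2,4,5] = [4,5] − [2,5] + [2,4].
This gives a 10×5 integer matrix of rank 5; reducing to Smith normal form yields diagonal entries (1,1,1,1,1).

Computing H_k = (kernel of ∂_k) / (image of ∂_{k+1}):

  H_0: rank C_0 − rank ∂_1 = 5 − 4 = 1, and the invariant factors of ∂_1 are all 1, so H_0 ≅ Z.
  H_1: rank ker ∂_1 − rank ∂_2 = (10 − 4) − 5 = 1, and the invariant factors of ∂_2 are all 1, so H_1 ≅ Z.
  H_2: rank ker ∂_2 − rank ∂_3 = (5 − 5) − 0 = 0, and there is no ∂_3, so H_2 ≅ 0.

As a check, the Euler characteristic is 5 − 10 + 5 = 0, which agrees with 1 − 1 + 0 = 0.

H_0 ≅ Z,  H_1 ≅ Z,  H_2 = 0.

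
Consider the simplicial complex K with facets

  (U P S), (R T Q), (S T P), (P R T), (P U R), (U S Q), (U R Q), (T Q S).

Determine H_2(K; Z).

H_2 ≅ Z.

Order the vertices as P < Q < R < S < T < U. Listing each simplex with vertices in this order, K has dimension 2 with simplices:

  0-simplices (6): P, Q, R, S, T, U
  1-simplices (12): PR, PS, PT, PU, QR, QS, QT, QU, RT, RU, ST, SU
  2-simplices (8): PRT, PRU, PST, PSU, QRT, QRU, QST, QSU

giving chain groups C_0 ≅ Z^6, C_1 ≅ Z^12, C_2 ≅ Z^8.

The boundary map ∂_1: C_1 → C_0 sends each edge [p,q] (with p < q) to q − p.
The 6×12 boundary matrix has rank 5 and Smith normal form diag(1,1,1,1,1).

∂_2: C_2 → C_1 acts by ∂[p,q,r] = [q,r] − [p,r] + [p,q]. For instance
  ∂QST = ST − QT + QS,
  ∂PST = ST − PT + PS.
As a 12×8 matrix over Z this has rank 7, with invariant factors (1,1,1,1,1,1,1).

Reading off H_k = ker ∂_k / im ∂_{k+1}:

  H_2: rank ker ∂_2 − rank ∂_3 = (8 − 7) − 0 = 1, and there is no ∂_3, so H_2 ≅ Z.

(K is a triangulation of the 2-sphere S^2.)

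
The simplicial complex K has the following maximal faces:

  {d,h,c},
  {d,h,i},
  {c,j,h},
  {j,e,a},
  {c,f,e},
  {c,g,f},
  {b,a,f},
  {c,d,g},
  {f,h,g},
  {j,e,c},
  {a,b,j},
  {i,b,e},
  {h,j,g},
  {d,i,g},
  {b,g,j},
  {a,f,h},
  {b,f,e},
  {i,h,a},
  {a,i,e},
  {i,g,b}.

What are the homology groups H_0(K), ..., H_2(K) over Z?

Fix the vertex order a < b < c < d < e < f < g < h < i < j and write every simplex with vertices in increasing order. Then dim K = 2 and the simplices of K are:

  0-simplices (10): a, b, c, d, e, f, g, h, i, j
  1-simplices (30): ab, ae, af, ah, ai, aj, be, bf, bg, bi, bj, cd, ce, cf, cg, ch, cj, dg, dh, di, ef, ei, ej, fg, fh, gh, gi, gj, hi, hj
  2-simplices (20): abf, abj, aei, aej, afh, ahi, bef, bei, bgi, bgj, cdg, cdh, cef, cej, cfg, chj, dgi, dhi, fgh, ghj

Hence C_0 ≅ Z^10, C_1 ≅ Z^30, C_2 ≅ Z^20.

∂_1: C_1 → C_0 is given by ∂[p,q] = [q] − [p].
The 10×30 boundary matrix has rank 9 and Smith normal form diag(1,1,1,1,1,1,1,1,1).

The boundary map ∂_2: C_2 → C_1 maps a triangle to the signed sum of its edges. For instance
  ∂dgi = gi − di + dg,
  ∂cdg = dg − cg + cd.
As a 30×20 matrix over Z this has rank 20, with invariant factors (1,1,1,1,1,1,1,1,1,1,1,1,1,1,1,1,1,1,1,2).

Now H_k = ker ∂_k / im ∂_{k+1}, so:

  H_0: rank C_0 − rank ∂_1 = 10 − 9 = 1, and the invariant factors of ∂_1 are all 1, so H_0 = Z.
  H_1: rank ker ∂_1 − rank ∂_2 = (30 − 9) − 20 = 1, and ∂_2 has invariant factor 2 > 1, so H_1 = Z ⊕ Z/2.
  H_2: rank ker ∂_2 − rank ∂_3 = (20 − 20) − 0 = 0, and there is no ∂_3, so H_2 = 0.

(K is a triangulation of the Klein bottle.)

H_0 ≅ Z,  H_1 ≅ Z ⊕ Z/2,  H_2 = 0.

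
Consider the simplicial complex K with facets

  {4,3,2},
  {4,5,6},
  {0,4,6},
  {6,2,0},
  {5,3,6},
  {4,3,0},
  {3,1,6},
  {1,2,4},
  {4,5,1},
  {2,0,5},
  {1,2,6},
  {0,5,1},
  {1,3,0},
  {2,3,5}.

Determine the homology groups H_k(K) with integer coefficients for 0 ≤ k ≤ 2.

Order the vertices as 0 < 1 < 2 < 3 < 4 < 5 < 6. Listing each simplex with vertices in this order, K has dimension 2 with simplices:

  0-simplices (7): [0], [1], [2], [3], [4], [5], [6]
  1-simplices (21): [0,1], [0,2], [0,3], [0,4], [0,5], [0,6], [1,2], [1,3], [1,4], [1,5], [1,6], [2,3], [2,4], [2,5], [2,6], [3,4], [3,5], [3,6], [4,5], [4,6], [5,6]
  2-simplices (14): [0,1,3], [0,1,5], [0,2,5], [0,2,6], [0,3,4], [0,4,6], [1,2,4], [1,2,6], [1,3,6], [1,4,5], [2,3,4], [2,3,5], [3,5,6], [4,5,6]

Hence C_0 ≅ Z^7, C_1 ≅ Z^21, C_2 ≅ Z^14.

The boundary map ∂_1: C_1 → C_0 maps an edge to its endpoints' difference, ∂[p,q] = q − p. For instance
  ∂[0,3] = [3] − [0].
The resulting 7×21 matrix has rank 6, and its Smith normal form has invariant factors (1,1,1,1,1,1).

∂_2: C_2 → C_1 acts by ∂[p,q,r] = [q,r] − [p,r] + [p,q]. For instance
  ∂[1,3,6] = [3,6] − [1,6] + [1,3],
  ∂[3,5,6] = [5,6] − [3,6] + [3,5].
This gives a 21×14 integer matrix of rank 13; reducing to Smith normal form yields diagonal entries (1,1,1,1,1,1,1,1,1,1,1,1,1).

Now H_k = ker ∂_k / im ∂_{k+1}, so:

  H_0: rank C_0 − rank ∂_1 = 7 − 6 = 1, and the invariant factors of ∂_1 are all 1, so H_0 ≅ Z.
  H_1: rank ker ∂_1 − rank ∂_2 = (21 − 6) − 13 = 2, and the invariant factors of ∂_2 are all 1, so H_1 ≅ Z^2.
  H_2: rank ker ∂_2 − rank ∂_3 = (14 − 13) − 0 = 1, and there is no ∂_3, so H_2 ≅ Z.

H_0 ≅ Z,  H_1 ≅ Z^2,  H_2 ≅ Z.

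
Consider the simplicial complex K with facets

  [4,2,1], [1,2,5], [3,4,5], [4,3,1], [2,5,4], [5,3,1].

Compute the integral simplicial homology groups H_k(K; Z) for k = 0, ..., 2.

K has 5 vertices, 9 edges, 6 triangles.
rank ∂_0 = 0, rank ∂_1 = 4 ⇒ b_0 = 5 − 0 − 4 = 1; all invariant factors of ∂_1 are 1 so no torsion. So H_0 ≅ Z.
rank ∂_1 = 4, rank ∂_2 = 5 ⇒ b_1 = 9 − 4 − 5 = 0; all invariant factors of ∂_2 are 1 so no torsion. So H_1 ≅ 0.
rank ∂_2 = 5, rank ∂_3 = 0 ⇒ b_2 = 6 − 5 − 0 = 1. So H_2 ≅ Z.

H_0 = Z,  H_1 = 0,  H_2 = Z.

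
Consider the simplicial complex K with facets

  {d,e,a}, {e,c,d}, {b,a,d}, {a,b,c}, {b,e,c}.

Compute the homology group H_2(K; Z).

H_2 ≅ 0.

We work with the vertex ordering a < b < c < d < e. The simplices of K, each written with vertices in increasing order, are:

  0-simplices (5): a, b, c, d, e
  1-simplices (10): ab, ac, ad, ae, bc, bd, be, cd, ce, de
  2-simplices (5): abc, abd, ade, bce, cde

giving chain groups C_0 ≅ Z^5, C_1 ≅ Z^10, C_2 ≅ Z^5.

The boundary map ∂_1: C_1 → C_0 maps an edge to its endpoints' difference, ∂[p,q] = q − p.
The resulting 5×10 matrix has rank 4, and its Smith normal form has invariant factors (1,1,1,1).

Boundary ∂_2: C_2 → C_1 sends each 2-simplex [p,q,r] to [q,r] − [p,r] + [p,q]. For instance
  ∂abd = bd − ad + ab,
  ∂cde = de − ce + cd.
The resulting 10×5 matrix has rank 5, and its Smith normal form has invariant factors (1,1,1,1,1).

From H_k ≅ ker(∂_k) / im(∂_{k+1}) we obtain:

  H_2: rank ker ∂_2 − rank ∂_3 = (5 − 5) − 0 = 0, and there is no ∂_3, so H_2 = 0.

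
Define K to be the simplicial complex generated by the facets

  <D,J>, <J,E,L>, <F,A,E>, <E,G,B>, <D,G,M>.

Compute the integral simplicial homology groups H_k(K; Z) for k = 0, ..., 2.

Take the total order A < B < D < E < F < G < J < L < M on the vertex set. Then K (dimension 2) consists of the simplices:

  0-simplices (9): A, B, D, E, F, G, J, L, M
  1-simplices (13): AE, AF, BE, BG, DG, DJ, DM, EF, EG, EJ, EL, GM, JL
  2-simplices (4): AEF, BEG, DGM, EJL

so the chain groups are C_0 ≅ Z^9, C_1 ≅ Z^13, C_2 ≅ Z^4.

∂_1: C_1 → C_0 maps an edge to its endpoints' difference, ∂[p,q] = q − p. For instance
  ∂BG = G − B.
As a 9×13 matrix over Z this has rank 8, with invariant factors (1,1,1,1,1,1,1,1).

Boundary ∂_2: C_2 → C_1 maps a triangle to the signed sum of its edges. For instance
  ∂BEG = EG − BG + BE,
  ∂AEF = EF − AF + AE.
The resulting 13×4 matrix has rank 4, and its Smith normal form has invariant factors (1,1,1,1).

Computing H_k = (kernel of ∂_k) / (image of ∂_{k+1}):

  H_0: rank C_0 − rank ∂_1 = 9 − 8 = 1, and the invariant factors of ∂_1 are all 1, so H_0 = Z.
  H_1: rank ker ∂_1 − rank ∂_2 = (13 − 8) − 4 = 1, and the invariant factors of ∂_2 are all 1, so H_1 = Z.
  H_2: rank ker ∂_2 − rank ∂_3 = (4 − 4) − 0 = 0, and there is no ∂_3, so H_2 = 0.

As a check, the Euler characteristic is 9 − 13 + 4 = 0, which agrees with 1 − 1 + 0 = 0.

H_0 = Z,  H_1 = Z,  H_2 = 0.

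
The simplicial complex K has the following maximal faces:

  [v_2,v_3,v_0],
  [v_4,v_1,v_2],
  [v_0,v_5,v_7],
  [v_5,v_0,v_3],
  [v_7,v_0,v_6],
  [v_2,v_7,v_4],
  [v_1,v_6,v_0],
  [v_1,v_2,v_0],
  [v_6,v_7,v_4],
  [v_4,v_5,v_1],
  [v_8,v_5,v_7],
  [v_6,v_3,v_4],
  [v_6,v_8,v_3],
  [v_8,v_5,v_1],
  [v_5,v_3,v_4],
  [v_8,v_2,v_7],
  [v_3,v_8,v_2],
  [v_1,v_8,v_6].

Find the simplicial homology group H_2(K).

H_2 = Z.

Take the total order v_0 < v_1 < v_2 < v_3 < v_4 < v_5 < v_6 < v_7 < v_8 on the vertex set. Then K (dimension 2) consists of the simplices:

  0-simplices (9): [v_0], [v_1], [v_2], [v_3], [v_4], [v_5], [v_6], [v_7], [v_8]
  1-simplices (27): (27 of them)
  2-simplices (18): (18 of them)

giving chain groups C_0 ≅ Z^9, C_1 ≅ Z^27, C_2 ≅ Z^18.

Boundary ∂_1: C_1 → C_0 is given by ∂[p,q] = [q] − [p]. For instance
  ∂[v_6,v_8] = [v_8] − [v_6].
As a 9×27 matrix over Z this has rank 8, with invariant factors (1,1,1,1,1,1,1,1).

Boundary ∂_2: C_2 → C_1 maps a triangle to the signed sum of its edges. For instance
  ∂[v_0,v_3,v_5] = [v_3,v_5] − [v_0,v_5] + [v_0,v_3],
  ∂[v_3,v_6,v_8] = [v_6,v_8] − [v_3,v_8] + [v_3,v_6].
The 27×18 boundary matrix has rank 17 and Smith normal form diag(1,1,1,1,1,1,1,1,1,1,1,1,1,1,1,1,1).

From H_k ≅ ker(∂_k) / im(∂_{k+1}) we obtain:

  H_2: rank ker ∂_2 − rank ∂_3 = (18 − 17) − 0 = 1, and there is no ∂_3, so H_2 = Z.

(K is a triangulation of the torus T^2.)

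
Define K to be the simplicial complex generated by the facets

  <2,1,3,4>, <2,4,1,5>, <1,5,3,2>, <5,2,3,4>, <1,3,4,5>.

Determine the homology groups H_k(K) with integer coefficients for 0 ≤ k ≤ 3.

H_0 = Z,  H_1 = 0,  H_2 = 0,  H_3 = Z.

Order the vertices as 1 < 2 < 3 < 4 < 5. Listing each simplex with vertices in this order, K has dimension 3 with simplices:

  0-simplices (5): [1], [2], [3], [4], [5]
  1-simplices (10): [1,2], [1,3], [1,4], [1,5], [2,3], [2,4], [2,5], [3,4], [3,5], [4,5]
  2-simplices (10): [1,2,3], [1,2,4], [1,2,5], [1,3,4], [1,3,5], [1,4,5], [2,3,4], [2,3,5], [2,4,5], [3,4,5]
  3-simplices (5): [1,2,3,4], [1,2,3,5], [1,2,4,5], [1,3,4,5], [2,3,4,5]

so the chain groups are C_0 ≅ Z^5, C_1 ≅ Z^10, C_2 ≅ Z^10, C_3 ≅ Z^5.

The boundary map ∂_1: C_1 → C_0 is given by ∂[p,q] = [q] − [p].
As a 5×10 matrix over Z this has rank 4, with invariant factors (1,1,1,1).

∂_2: C_2 → C_1 sends each 2-simplex [p,q,r] to [q,r] − [p,r] + [p,q]. For instance
  ∂[1,4,5] = [4,5] − [1,5] + [1,4],
  ∂[1,2,3] = [2,3] − [1,3] + [1,2].
The 10×10 boundary matrix has rank 6 and Smith normal form diag(1,1,1,1,1,1).

∂_3: C_3 → C_2 sends each 3-simplex σ to the alternating sum Σ_i (−1)^i (σ with its i-th vertex removed). For instance
  ∂[1,2,3,4] = [2,3,4] − [1,3,4] + [1,2,4] − [1,2,3],
  ∂[1,2,3,5] = [2,3,5] − [1,3,5] + [1,2,5] − [1,2,3].
This gives a 10×5 integer matrix of rank 4; reducing to Smith normal form yields diagonal entries (1,1,1,1).

From H_k ≅ ker(∂_k) / im(∂_{k+1}) we obtain:

  H_0: rank C_0 − rank ∂_1 = 5 − 4 = 1, and the invariant factors of ∂_1 are all 1, so H_0 = Z.
  H_1: rank ker ∂_1 − rank ∂_2 = (10 − 4) − 6 = 0, and the invariant factors of ∂_2 are all 1, so H_1 = 0.
  H_2: rank ker ∂_2 − rank ∂_3 = (10 − 6) − 4 = 0, and the invariant factors of ∂_3 are all 1, so H_2 = 0.
  H_3: rank ker ∂_3 − rank ∂_4 = (5 − 4) − 0 = 1, and there is no ∂_4, so H_3 = Z.

(K is a triangulation of the 3-sphere S^3.)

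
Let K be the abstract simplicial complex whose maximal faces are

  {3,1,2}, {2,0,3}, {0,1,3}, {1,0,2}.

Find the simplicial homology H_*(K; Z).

H_0 ≅ Z,  H_1 = 0,  H_2 ≅ Z.

Take the total order 0 < 1 < 2 < 3 on the vertex set. Then K (dimension 2) consists of the simplices:

  0-simplices (4): [0], [1], [2], [3]
  1-simplices (6): [0,1], [0,2], [0,3], [1,2], [1,3], [2,3]
  2-simplices (4): [0,1,2], [0,1,3], [0,2,3], [1,2,3]

Hence C_0 ≅ Z^4, C_1 ≅ Z^6, C_2 ≅ Z^4.

∂_1: C_1 → C_0 is given by ∂[p,q] = [q] − [p].
The 4×6 boundary matrix has rank 3 and Smith normal form diag(1,1,1).

The boundary map ∂_2: C_2 → C_1 sends each 2-simplex [p,q,r] to [q,r] − [p,r] + [p,q]. For instance
  ∂[0,1,2] = [1,2] − [0,2] + [0,1],
  ∂[0,1,3] = [1,3] − [0,3] + [0,1].
The 6×4 boundary matrix has rank 3 and Smith normal form diag(1,1,1).

Reading off H_k = ker ∂_k / im ∂_{k+1}:

  H_0: rank C_0 − rank ∂_1 = 4 − 3 = 1, and the invariant factors of ∂_1 are all 1, so H_0 ≅ Z.
  H_1: rank ker ∂_1 − rank ∂_2 = (6 − 3) − 3 = 0, and the invariant factors of ∂_2 are all 1, so H_1 ≅ 0.
  H_2: rank ker ∂_2 − rank ∂_3 = (4 − 3) − 0 = 1, and there is no ∂_3, so H_2 ≅ Z.

As a check, the Euler characteristic is 4 − 6 + 4 = 2, which agrees with 1 − 0 + 1 = 2.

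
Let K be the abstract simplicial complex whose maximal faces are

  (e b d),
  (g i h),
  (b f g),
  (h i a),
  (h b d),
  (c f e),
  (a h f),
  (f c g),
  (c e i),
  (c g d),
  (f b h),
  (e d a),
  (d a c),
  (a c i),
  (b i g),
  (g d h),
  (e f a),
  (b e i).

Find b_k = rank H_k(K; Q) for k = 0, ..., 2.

We work with the vertex ordering a < b < c < d < e < f < g < h < i. The simplices of K, each written with vertices in increasing order, are:

  0-simplices (9): a, b, c, d, e, f, g, h, i
  1-simplices (27): ac, ad, ae, af, ah, ai, bd, be, bf, bg, bh, bi, cd, ce, cf, cg, ci, de, dg, dh, ef, ei, fg, fh, gh, gi, hi
  2-simplices (18): acd, aci, ade, aef, afh, ahi, bde, bdh, bei, bfg, bfh, bgi, cdg, cef, cei, cfg, dgh, ghi

Hence C_0 ≅ Z^9, C_1 ≅ Z^27, C_2 ≅ Z^18.

The boundary map ∂_1: C_1 → C_0 maps an edge to its endpoints' difference, ∂[p,q] = q − p.
The resulting 9×27 matrix has rank 8, and its Smith normal form has invariant factors (1,1,1,1,1,1,1,1).

∂_2: C_2 → C_1 maps a triangle to the signed sum of its edges. For instance
  ∂aef = ef − af + ae,
  ∂bfg = fg − bg + bf.
This gives a 27×18 integer matrix of rank 18; reducing to Smith normal form yields diagonal entries (1,1,1,1,1,1,1,1,1,1,1,1,1,1,1,1,1,2).

From H_k ≅ ker(∂_k) / im(∂_{k+1}) we obtain:

  H_0: rank C_0 − rank ∂_1 = 9 − 8 = 1, and the invariant factors of ∂_1 are all 1, so H_0 ≅ Z.
  H_1: rank ker ∂_1 − rank ∂_2 = (27 − 8) − 18 = 1, and ∂_2 has invariant factor 2 > 1, so H_1 ≅ Z ⊕ Z/2Z.
  H_2: rank ker ∂_2 − rank ∂_3 = (18 − 18) − 0 = 0, and there is no ∂_3, so H_2 ≅ 0.

Hence the Betti numbers are b_0 = 1, b_1 = 1, b_2 = 0.

b_0 = 1, b_1 = 1, b_2 = 0.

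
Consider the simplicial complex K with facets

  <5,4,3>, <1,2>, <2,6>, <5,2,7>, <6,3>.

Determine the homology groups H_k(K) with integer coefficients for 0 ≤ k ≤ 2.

Order the vertices as 1 < 2 < 3 < 4 < 5 < 6 < 7. Listing each simplex with vertices in this order, K has dimension 2 with simplices:

  0-simplices (7): [1], [2], [3], [4], [5], [6], [7]
  1-simplices (9): [1,2], [2,5], [2,6], [2,7], [3,4], [3,5], [3,6], [4,5], [5,7]
  2-simplices (2): [2,5,7], [3,4,5]

giving chain groups C_0 ≅ Z^7, C_1 ≅ Z^9, C_2 ≅ Z^2.

Boundary ∂_1: C_1 → C_0 is given by ∂[p,q] = [q] − [p]. For instance
  ∂[2,5] = [5] − [2].
As a 7×9 matrix over Z this has rank 6, with invariant factors (1,1,1,1,1,1).

The boundary map ∂_2: C_2 → C_1 sends each 2-simplex [p,q,r] to [q,r] − [p,r] + [p,q]. For instance
  ∂[2,5,7] = [5,7] − [2,7] + [2,5],
  ∂[3,4,5] = [4,5] − [3,5] + [3,4].
The 9×2 boundary matrix has rank 2 and Smith normal form diag(1,1).

Computing H_k = (kernel of ∂_k) / (image of ∂_{k+1}):

  H_0: rank C_0 − rank ∂_1 = 7 − 6 = 1, and the invariant factors of ∂_1 are all 1, so H_0 = Z.
  H_1: rank ker ∂_1 − rank ∂_2 = (9 − 6) − 2 = 1, and the invariant factors of ∂_2 are all 1, so H_1 = Z.
  H_2: rank ker ∂_2 − rank ∂_3 = (2 − 2) − 0 = 0, and there is no ∂_3, so H_2 = 0.

As a check, the Euler characteristic is 7 − 9 + 2 = 0, which agrees with 1 − 1 + 0 = 0.

H_0 ≅ Z,  H_1 ≅ Z,  H_2 = 0.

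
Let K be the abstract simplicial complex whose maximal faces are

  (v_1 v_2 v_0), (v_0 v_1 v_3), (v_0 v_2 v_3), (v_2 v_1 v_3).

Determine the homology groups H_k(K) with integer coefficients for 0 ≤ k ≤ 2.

We work with the vertex ordering v_0 < v_1 < v_2 < v_3. The simplices of K, each written with vertices in increasing order, are:

  0-simplices (4): [v_0], [v_1], [v_2], [v_3]
  1-simplices (6): [v_0,v_1], [v_0,v_2], [v_0,v_3], [v_1,v_2], [v_1,v_3], [v_2,v_3]
  2-simplices (4): [v_0,v_1,v_2], [v_0,v_1,v_3], [v_0,v_2,v_3], [v_1,v_2,v_3]

so the chain groups are C_0 ≅ Z^4, C_1 ≅ Z^6, C_2 ≅ Z^4.

∂_1: C_1 → C_0 sends each edge [p,q] (with p < q) to q − p.
This gives a 4×6 integer matrix of rank 3; reducing to Smith normal form yields diagonal entries (1,1,1).

Boundary ∂_2: C_2 → C_1 maps a triangle to the signed sum of its edges. For instance
  ∂[v_0,v_1,v_3] = [v_1,v_3] − [v_0,v_3] + [v_0,v_1],
  ∂[v_0,v_2,v_3] = [v_2,v_3] − [v_0,v_3] + [v_0,v_2].
The 6×4 boundary matrix has rank 3 and Smith normal form diag(1,1,1).

Computing H_k = (kernel of ∂_k) / (image of ∂_{k+1}):

  H_0: rank C_0 − rank ∂_1 = 4 − 3 = 1, and the invariant factors of ∂_1 are all 1, so H_0 = Z.
  H_1: rank ker ∂_1 − rank ∂_2 = (6 − 3) − 3 = 0, and the invariant factors of ∂_2 are all 1, so H_1 = 0.
  H_2: rank ker ∂_2 − rank ∂_3 = (4 − 3) − 0 = 1, and there is no ∂_3, so H_2 = Z.

As a check, the Euler characteristic is 4 − 6 + 4 = 2, which agrees with 1 − 0 + 1 = 2.

H_0 ≅ Z,  H_1 = 0,  H_2 ≅ Z.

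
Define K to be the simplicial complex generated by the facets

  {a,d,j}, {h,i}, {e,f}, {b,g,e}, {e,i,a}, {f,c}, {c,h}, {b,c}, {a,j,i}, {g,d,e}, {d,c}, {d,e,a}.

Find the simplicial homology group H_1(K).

H_1 ≅ Z^3.

Fix the vertex order a < b < c < d < e < f < g < h < i < j and write every simplex with vertices in increasing order. Then dim K = 2 and the simplices of K are:

  0-simplices (10): a, b, c, d, e, f, g, h, i, j
  1-simplices (18): ad, ae, ai, aj, bc, be, bg, cd, cf, ch, de, dg, dj, ef, eg, ei, hi, ij
  2-simplices (6): ade, adj, aei, aij, beg, deg

so the chain groups are C_0 ≅ Z^10, C_1 ≅ Z^18, C_2 ≅ Z^6.

Boundary ∂_1: C_1 → C_0 sends each edge [p,q] (with p < q) to q − p. For instance
  ∂ai = i − a.
As a 10×18 matrix over Z this has rank 9, with invariant factors (1,1,1,1,1,1,1,1,1).

Boundary ∂_2: C_2 → C_1 sends each 2-simplex [p,q,r] to [q,r] − [p,r] + [p,q]. For instance
  ∂aij = ij − aj + ai,
  ∂beg = eg − bg + be.
As a 18×6 matrix over Z this has rank 6, with invariant factors (1,1,1,1,1,1).

Reading off H_k = ker ∂_k / im ∂_{k+1}:

  H_1: rank ker ∂_1 − rank ∂_2 = (18 − 9) − 6 = 3, and the invariant factors of ∂_2 are all 1, so H_1 = Z^3.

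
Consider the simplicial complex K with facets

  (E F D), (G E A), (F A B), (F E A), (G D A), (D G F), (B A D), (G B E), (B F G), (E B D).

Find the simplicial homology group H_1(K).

K has 6 vertices, 15 edges, 10 triangles.
rank ∂_1 = 5, rank ∂_2 = 10 ⇒ b_1 = 15 − 5 − 10 = 0; ∂_2 has invariant factor(s) [2] giving torsion. So H_1 ≅ Z/2.

H_1 = Z/2.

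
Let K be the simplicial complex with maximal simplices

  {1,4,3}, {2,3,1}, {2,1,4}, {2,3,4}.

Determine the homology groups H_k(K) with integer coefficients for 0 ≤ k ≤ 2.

H_0 = Z,  H_1 = 0,  H_2 = Z.

We work with the vertex ordering 1 < 2 < 3 < 4. The simplices of K, each written with vertices in increasing order, are:

  0-simplices (4): [1], [2], [3], [4]
  1-simplices (6): [1,2], [1,3], [1,4], [2,3], [2,4], [3,4]
  2-simplices (4): [1,2,3], [1,2,4], [1,3,4], [2,3,4]

giving chain groups C_0 ≅ Z^4, C_1 ≅ Z^6, C_2 ≅ Z^4.

∂_1: C_1 → C_0 sends each edge [p,q] (with p < q) to q − p. For instance
  ∂[2,3] = [3] − [2].
The resulting 4×6 matrix has rank 3, and its Smith normal form has invariant factors (1,1,1).

Boundary ∂_2: C_2 → C_1 maps a triangle to the signed sum of its edges. For instance
  ∂[1,2,4] = [2,4] − [1,4] + [1,2],
  ∂[1,3,4] = [3,4] − [1,4] + [1,3].
The 6×4 boundary matrix has rank 3 and Smith normal form diag(1,1,1).

From H_k ≅ ker(∂_k) / im(∂_{k+1}) we obtain:

  H_0: rank C_0 − rank ∂_1 = 4 − 3 = 1, and the invariant factors of ∂_1 are all 1, so H_0 ≅ Z.
  H_1: rank ker ∂_1 − rank ∂_2 = (6 − 3) − 3 = 0, and the invariant factors of ∂_2 are all 1, so H_1 ≅ 0.
  H_2: rank ker ∂_2 − rank ∂_3 = (4 − 3) − 0 = 1, and there is no ∂_3, so H_2 ≅ Z.

As a check, the Euler characteristic is 4 − 6 + 4 = 2, which agrees with 1 − 0 + 1 = 2.
(K is a triangulation of the 2-sphere S^2.)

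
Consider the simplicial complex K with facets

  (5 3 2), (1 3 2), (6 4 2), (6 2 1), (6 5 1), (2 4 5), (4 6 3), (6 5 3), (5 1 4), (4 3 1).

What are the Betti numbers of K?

b_0 = 1, b_1 = 0, b_2 = 0.

We work with the vertex ordering 1 < 2 < 3 < 4 < 5 < 6. The simplices of K, each written with vertices in increasing order, are:

  0-simplices (6): [1], [2], [3], [4], [5], [6]
  1-simplices (15): [1,2], [1,3], [1,4], [1,5], [1,6], [2,3], [2,4], [2,5], [2,6], [3,4], [3,5], [3,6], [4,5], [4,6], [5,6]
  2-simplices (10): [1,2,3], [1,2,6], [1,3,4], [1,4,5], [1,5,6], [2,3,5], [2,4,5], [2,4,6], [3,4,6], [3,5,6]

giving chain groups C_0 ≅ Z^6, C_1 ≅ Z^15, C_2 ≅ Z^10.

The boundary map ∂_1: C_1 → C_0 is given by ∂[p,q] = [q] − [p].
The resulting 6×15 matrix has rank 5, and its Smith normal form has invariant factors (1,1,1,1,1).

∂_2: C_2 → C_1 sends each 2-simplex [p,q,r] to [q,r] − [p,r] + [p,q]. For instance
  ∂[2,4,6] = [4,6] − [2,6] + [2,4],
  ∂[1,2,6] = [2,6] − [1,6] + [1,2].
The resulting 15×10 matrix has rank 10, and its Smith normal form has invariant factors (1,1,1,1,1,1,1,1,1,2).

Computing H_k = (kernel of ∂_k) / (image of ∂_{k+1}):

  H_0: rank C_0 − rank ∂_1 = 6 − 5 = 1, and the invariant factors of ∂_1 are all 1, so H_0 ≅ Z.
  H_1: rank ker ∂_1 − rank ∂_2 = (15 − 5) − 10 = 0, and ∂_2 has invariant factor 2 > 1, so H_1 ≅ Z/2.
  H_2: rank ker ∂_2 − rank ∂_3 = (10 − 10) − 0 = 0, and there is no ∂_3, so H_2 ≅ 0.

As a check, the Euler characteristic is 6 − 15 + 10 = 1, which agrees with 1 − 0 + 0 = 1.

Hence the Betti numbers are b_0 = 1, b_1 = 0, b_2 = 0.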